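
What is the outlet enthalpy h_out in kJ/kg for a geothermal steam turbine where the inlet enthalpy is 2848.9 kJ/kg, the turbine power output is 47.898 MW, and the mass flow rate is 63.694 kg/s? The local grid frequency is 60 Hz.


h_out = h_in - P * 1000 / mdot
h_out = 2848.9 - 47.898 * 1000 / 63.694
h_out = 2096.9 kJ/kg


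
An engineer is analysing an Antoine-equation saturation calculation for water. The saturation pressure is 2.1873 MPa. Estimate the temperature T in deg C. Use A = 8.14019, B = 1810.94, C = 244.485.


T = B / (A - log10(P_sat * 760 / 0.101325)) - C
T = 1810.94 / (8.14019 - log10(2.1873 * 760 / 0.101325)) - 244.485
T = 216.88 deg C


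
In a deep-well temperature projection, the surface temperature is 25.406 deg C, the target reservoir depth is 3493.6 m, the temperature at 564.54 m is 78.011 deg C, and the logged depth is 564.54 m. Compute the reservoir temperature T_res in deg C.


Step 1: grad = (T_d1 - T_surf)/d1 * 1000 = (78.011 - 25.406)/564.54 * 1000 = 93.18206 deg C/km
Step 2: T_res = T_surf + grad*d2/1000 = 25.406 + 93.18206*3493.6/1000 = 350.95 deg C
T_res = 350.95 deg C


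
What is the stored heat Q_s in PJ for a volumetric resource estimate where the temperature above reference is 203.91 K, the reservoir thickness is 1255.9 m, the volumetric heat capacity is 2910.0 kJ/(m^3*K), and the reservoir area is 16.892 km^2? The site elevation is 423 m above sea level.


Step 1: Vr = A*1e6*hr = 16.892*1e6*1255.9 = 2.121466e+10 m^3
Step 2: Q_s = Vr*rhoc*dT/1e12 = 2.121466e+10*2910.0*203.91/1e12 = 12588 PJ
Q_s = 12588 PJ


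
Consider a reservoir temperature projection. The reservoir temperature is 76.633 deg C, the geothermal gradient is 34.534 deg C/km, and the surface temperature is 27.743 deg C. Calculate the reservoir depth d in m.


d = (T_res - T_surf) / grad * 1000
d = (76.633 - 27.743) / 34.534 * 1000
d = 1415.7 m


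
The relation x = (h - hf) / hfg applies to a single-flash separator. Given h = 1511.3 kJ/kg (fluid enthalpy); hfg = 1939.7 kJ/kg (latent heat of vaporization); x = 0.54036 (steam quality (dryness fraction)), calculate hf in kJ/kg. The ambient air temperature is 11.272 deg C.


hf = h - x * hfg
hf = 1511.3 - 0.54036 * 1939.7
hf = 463.16 kJ/kg


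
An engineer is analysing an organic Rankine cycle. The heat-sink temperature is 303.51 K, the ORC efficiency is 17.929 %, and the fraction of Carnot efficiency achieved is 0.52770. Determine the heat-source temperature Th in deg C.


Th = Tc / (1 - (eta_orc/100)/f)
Th = 303.51 / (1 - (17.929/100)/0.52770)
Th = 459.6947 K
Convert to deg C: 459.6947 - 273.15 = 186.54 deg C
Th = 186.54 deg C


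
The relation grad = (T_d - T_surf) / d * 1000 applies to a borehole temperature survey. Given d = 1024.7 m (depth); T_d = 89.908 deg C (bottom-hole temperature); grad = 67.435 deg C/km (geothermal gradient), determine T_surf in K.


T_surf = T_d - grad * d / 1000
T_surf = 89.908 - 67.435 * 1024.7 / 1000
T_surf = 20.80736 deg C
Convert to K: 20.80736 + 273.15 = 293.96 K
T_surf = 293.96 K


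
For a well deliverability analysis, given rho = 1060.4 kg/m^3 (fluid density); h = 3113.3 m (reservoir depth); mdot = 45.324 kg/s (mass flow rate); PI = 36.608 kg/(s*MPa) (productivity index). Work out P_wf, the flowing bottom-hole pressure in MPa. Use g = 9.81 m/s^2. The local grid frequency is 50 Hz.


Step 1: P_i = rho*g*h/1e6 = 1060.4*9.81*3113.3/1e6 = 32.38618 MPa
Step 2: P_wf = P_i - mdot/PI = 32.38618 - 45.324/36.608 = 31.148 MPa
P_wf = 31.148 MPa


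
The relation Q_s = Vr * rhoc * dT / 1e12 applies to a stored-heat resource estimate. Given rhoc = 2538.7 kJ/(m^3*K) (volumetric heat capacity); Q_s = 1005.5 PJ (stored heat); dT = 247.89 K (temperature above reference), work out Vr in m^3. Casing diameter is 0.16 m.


Vr = Q_s * 1e12 / (rhoc * dT)
Vr = 1005.5 * 1e12 / (2538.7 * 247.89)
Vr = 1.5978e+09 m^3


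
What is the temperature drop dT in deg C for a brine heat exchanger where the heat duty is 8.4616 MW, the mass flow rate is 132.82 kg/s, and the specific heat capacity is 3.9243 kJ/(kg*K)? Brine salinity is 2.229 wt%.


dT = Q * 1000 / (mdot * cp)
dT = 8.4616 * 1000 / (132.82 * 3.9243)
dT = 16.23405 K
Convert (temperature difference, 1 K = 1 deg C): 16.23405 K = 16.23405 deg C
dT = 16.234 deg C


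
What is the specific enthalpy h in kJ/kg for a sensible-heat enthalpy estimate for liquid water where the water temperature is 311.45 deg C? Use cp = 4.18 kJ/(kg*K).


h = cp * T
h = 4.18 * 311.45
h = 1301.9 kJ/kg


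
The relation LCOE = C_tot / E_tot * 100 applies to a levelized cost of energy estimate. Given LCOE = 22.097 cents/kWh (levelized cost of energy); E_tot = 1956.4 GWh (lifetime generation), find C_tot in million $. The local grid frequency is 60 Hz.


C_tot = LCOE / 100 * E_tot
C_tot = 22.097 / 100 * 1956.4
C_tot = 432.31 million $


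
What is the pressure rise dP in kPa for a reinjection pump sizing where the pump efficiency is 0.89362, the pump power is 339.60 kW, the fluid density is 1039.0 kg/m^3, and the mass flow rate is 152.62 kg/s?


dP = P_pump * rho * eta / mdot
dP = 339.60 * 1039.0 * 0.89362 / 152.62
dP = 2066.0 kPa


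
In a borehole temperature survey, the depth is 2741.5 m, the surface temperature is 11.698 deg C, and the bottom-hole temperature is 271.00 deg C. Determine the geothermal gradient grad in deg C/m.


grad = (T_d - T_surf) / d * 1000
grad = (271.00 - 11.698) / 2741.5 * 1000
grad = 94.58399 deg C/km
Convert: 94.58399 deg C/km * 0.001 = 0.094584 deg C/m
grad = 0.094584 deg C/m


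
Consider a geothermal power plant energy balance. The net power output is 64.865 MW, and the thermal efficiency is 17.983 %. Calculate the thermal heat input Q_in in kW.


Q_in = W_net / (eta / 100)
Q_in = 64.865 / (17.983 / 100)
Q_in = 360.7018 MW
Convert: 360.7018 MW * 1000.0 = 3.6070e+05 kW
Q_in = 3.6070e+05 kW


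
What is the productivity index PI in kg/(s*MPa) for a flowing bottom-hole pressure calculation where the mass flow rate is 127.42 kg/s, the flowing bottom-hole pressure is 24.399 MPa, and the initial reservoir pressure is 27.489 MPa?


PI = mdot / (P_i - P_wf)
PI = 127.42 / (27.489 - 24.399)
PI = 41.236 kg/(s*MPa)


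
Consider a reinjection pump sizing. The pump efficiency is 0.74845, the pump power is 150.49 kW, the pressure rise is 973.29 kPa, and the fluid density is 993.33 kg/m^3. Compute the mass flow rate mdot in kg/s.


mdot = P_pump * rho * eta / dP
mdot = 150.49 * 993.33 * 0.74845 / 973.29
mdot = 114.95 kg/s


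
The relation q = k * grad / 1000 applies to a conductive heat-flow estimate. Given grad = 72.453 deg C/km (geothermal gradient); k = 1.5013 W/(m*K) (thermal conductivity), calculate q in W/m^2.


q = k * grad / 1000
q = 1.5013 * 72.453 / 1000
q = 0.10877 W/m^2


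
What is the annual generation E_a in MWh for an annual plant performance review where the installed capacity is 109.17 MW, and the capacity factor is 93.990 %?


E_a = CF / 100 * cap * 8760
E_a = 93.990 / 100 * 109.17 * 8760
E_a = 8.9885e+05 MWh


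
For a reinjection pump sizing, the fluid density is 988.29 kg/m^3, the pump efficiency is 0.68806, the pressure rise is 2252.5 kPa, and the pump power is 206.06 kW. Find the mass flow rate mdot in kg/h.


mdot = P_pump * rho * eta / dP
mdot = 206.06 * 988.29 * 0.68806 / 2252.5
mdot = 62.20705 kg/s
Convert: 62.20705 kg/s * 3600.0 = 2.2395e+05 kg/h
mdot = 2.2395e+05 kg/h


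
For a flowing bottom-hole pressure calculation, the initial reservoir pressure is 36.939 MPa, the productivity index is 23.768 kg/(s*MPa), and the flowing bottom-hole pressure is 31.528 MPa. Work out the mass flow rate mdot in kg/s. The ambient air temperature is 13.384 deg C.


mdot = (P_i - P_wf) * PI
mdot = (36.939 - 31.528) * 23.768
mdot = 128.61 kg/s


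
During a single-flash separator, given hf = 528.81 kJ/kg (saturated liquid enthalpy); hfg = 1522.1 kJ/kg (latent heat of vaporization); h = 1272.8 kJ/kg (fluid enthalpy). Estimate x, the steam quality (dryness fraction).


x = (h - hf) / hfg
x = (1272.8 - 528.81) / 1522.1
x = 0.48879


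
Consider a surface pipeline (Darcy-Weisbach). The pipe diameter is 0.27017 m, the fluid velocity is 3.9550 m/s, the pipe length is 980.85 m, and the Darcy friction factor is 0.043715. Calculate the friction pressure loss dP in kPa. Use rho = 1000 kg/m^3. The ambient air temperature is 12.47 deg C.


dP = f * (L/D) * (rho*vel^2/2) / 1000
dP = 0.043715 * (980.85/0.27017) * (1000*3.9550^2/2) / 1000
dP = 1241.2 kPa


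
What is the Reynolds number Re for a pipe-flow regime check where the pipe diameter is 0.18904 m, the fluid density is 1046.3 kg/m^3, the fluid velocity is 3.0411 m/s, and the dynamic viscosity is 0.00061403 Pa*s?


Re = rho * vel * D / mu
Re = 1046.3 * 3.0411 * 0.18904 / 0.00061403
Re = 9.7961e+05


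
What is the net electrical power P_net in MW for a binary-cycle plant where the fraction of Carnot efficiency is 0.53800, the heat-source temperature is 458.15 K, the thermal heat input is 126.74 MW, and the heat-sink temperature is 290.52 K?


Step 1: eta = (1 - Tc/Th)*f = (1 - 290.52/458.15)*0.538 = 0.1968459
Step 2: P_net = eta * Q_in = 0.1968459 * 126.74 = 24.948 MW
P_net = 24.948 MW


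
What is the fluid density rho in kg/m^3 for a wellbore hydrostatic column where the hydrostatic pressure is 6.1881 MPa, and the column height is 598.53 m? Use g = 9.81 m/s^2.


rho = P * 1e6 / (g * h)
rho = 6.1881 * 1e6 / (9.81 * 598.53)
rho = 1053.9 kg/m^3


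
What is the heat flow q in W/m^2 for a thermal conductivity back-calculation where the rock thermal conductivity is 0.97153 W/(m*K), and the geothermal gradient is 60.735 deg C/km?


q = k * grad / 1000
q = 0.97153 * 60.735 / 1000
q = 0.059006 W/m^2


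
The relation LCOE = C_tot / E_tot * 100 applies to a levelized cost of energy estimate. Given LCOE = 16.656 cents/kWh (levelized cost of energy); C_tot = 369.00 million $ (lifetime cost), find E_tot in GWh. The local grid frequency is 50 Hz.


E_tot = C_tot / LCOE * 100
E_tot = 369.00 / 16.656 * 100
E_tot = 2215.4 GWh


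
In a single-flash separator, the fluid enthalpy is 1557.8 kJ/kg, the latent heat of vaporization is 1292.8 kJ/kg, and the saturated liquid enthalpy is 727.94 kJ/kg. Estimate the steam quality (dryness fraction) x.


x = (h - hf) / hfg
x = (1557.8 - 727.94) / 1292.8
x = 0.64191


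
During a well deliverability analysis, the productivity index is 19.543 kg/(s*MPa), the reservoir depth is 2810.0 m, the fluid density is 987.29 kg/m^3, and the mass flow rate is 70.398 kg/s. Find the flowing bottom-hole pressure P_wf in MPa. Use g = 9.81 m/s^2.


Step 1: P_i = rho*g*h/1e6 = 987.29*9.81*2810.0/1e6 = 27.21573 MPa
Step 2: P_wf = P_i - mdot/PI = 27.21573 - 70.398/19.543 = 23.614 MPa
P_wf = 23.614 MPa


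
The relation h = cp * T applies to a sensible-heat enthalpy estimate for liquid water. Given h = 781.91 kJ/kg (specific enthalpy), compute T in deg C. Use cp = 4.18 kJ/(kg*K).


T = h / cp
T = 781.91 / 4.18
T = 187.06 deg C


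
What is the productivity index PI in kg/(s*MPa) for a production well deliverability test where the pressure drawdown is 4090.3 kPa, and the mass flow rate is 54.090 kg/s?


PI = mdot * 1000 / dP
PI = 54.090 * 1000 / 4090.3
PI = 13.224 kg/(s*MPa)


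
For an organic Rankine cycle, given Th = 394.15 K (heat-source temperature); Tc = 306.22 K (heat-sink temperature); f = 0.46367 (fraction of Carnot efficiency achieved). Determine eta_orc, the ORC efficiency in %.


eta_orc = (1 - Tc/Th) * f * 100
eta_orc = (1 - 306.22/394.15) * 0.46367 * 100
eta_orc = 10.344 %


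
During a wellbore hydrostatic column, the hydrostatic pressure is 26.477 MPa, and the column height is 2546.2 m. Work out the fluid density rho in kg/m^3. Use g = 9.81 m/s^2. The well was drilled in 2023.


rho = P * 1e6 / (g * h)
rho = 26.477 * 1e6 / (9.81 * 2546.2)
rho = 1060.0 kg/m^3


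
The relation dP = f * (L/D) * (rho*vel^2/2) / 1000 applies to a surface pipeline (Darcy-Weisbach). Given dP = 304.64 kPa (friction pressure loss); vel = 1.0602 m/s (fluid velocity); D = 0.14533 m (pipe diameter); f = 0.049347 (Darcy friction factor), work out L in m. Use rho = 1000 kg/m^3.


L = dP*1000*D / (f*rho*vel^2/2)
L = 304.64*1000*0.14533 / (0.049347*1000*1.0602^2/2)
L = 1596.4 m


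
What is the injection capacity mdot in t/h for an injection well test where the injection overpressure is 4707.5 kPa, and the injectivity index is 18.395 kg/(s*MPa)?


mdot = II * dP / 1000
mdot = 18.395 * 4707.5 / 1000
mdot = 86.59446 kg/s
Convert: 86.59446 kg/s * 3.6 = 311.74 t/h
mdot = 311.74 t/h


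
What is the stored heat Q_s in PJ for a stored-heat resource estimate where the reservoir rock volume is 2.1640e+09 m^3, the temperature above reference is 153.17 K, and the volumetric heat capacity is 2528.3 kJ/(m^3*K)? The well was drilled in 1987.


Q_s = Vr * rhoc * dT / 1e12
Q_s = 2.1640e+09 * 2528.3 * 153.17 / 1e12
Q_s = 838.03 PJ


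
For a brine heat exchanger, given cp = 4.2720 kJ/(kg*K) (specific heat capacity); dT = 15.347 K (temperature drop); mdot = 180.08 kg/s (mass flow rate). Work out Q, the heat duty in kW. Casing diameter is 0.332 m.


Q = mdot * cp * dT / 1000
Q = 180.08 * 4.2720 * 15.347 / 1000
Q = 11.80647 MW
Convert: 11.80647 MW * 1000.0 = 11806 kW
Q = 11806 kW


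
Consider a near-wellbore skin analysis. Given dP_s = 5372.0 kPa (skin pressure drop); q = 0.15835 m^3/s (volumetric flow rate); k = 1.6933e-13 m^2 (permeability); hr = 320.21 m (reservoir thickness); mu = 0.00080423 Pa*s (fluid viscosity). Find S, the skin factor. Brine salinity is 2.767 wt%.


S = dP_s * 1000 * 2*pi*k*hr / (q*mu)
S = 5372.0 * 1000 * 2*pi*1.6933e-13*320.21 / (0.15835*0.00080423)
S = 14.371


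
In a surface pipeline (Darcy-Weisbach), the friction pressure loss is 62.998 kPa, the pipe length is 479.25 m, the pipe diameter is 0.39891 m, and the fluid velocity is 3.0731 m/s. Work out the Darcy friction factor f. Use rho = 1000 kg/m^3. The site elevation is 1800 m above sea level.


f = dP*1000 / ((L/D)*(rho*vel^2/2))
f = 62.998*1000 / ((479.25/0.39891)*(1000*3.0731^2/2))
f = 0.011105


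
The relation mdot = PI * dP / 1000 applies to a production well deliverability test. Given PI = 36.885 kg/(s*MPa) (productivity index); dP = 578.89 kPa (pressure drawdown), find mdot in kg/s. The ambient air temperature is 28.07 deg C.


mdot = PI * dP / 1000
mdot = 36.885 * 578.89 / 1000
mdot = 21.352 kg/s


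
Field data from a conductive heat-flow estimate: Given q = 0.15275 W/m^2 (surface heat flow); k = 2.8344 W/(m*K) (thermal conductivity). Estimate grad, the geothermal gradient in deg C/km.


grad = q * 1000 / k
grad = 0.15275 * 1000 / 2.8344
grad = 53.891 deg C/km


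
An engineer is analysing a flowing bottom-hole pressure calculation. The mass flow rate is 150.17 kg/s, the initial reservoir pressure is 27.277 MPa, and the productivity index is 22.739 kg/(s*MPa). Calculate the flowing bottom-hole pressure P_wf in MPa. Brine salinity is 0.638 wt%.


P_wf = P_i - mdot / PI
P_wf = 27.277 - 150.17 / 22.739
P_wf = 20.673 MPa


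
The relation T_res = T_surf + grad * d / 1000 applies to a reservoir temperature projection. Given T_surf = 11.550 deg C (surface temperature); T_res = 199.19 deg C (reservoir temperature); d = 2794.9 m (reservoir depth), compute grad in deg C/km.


grad = (T_res - T_surf) / d * 1000
grad = (199.19 - 11.550) / 2794.9 * 1000
grad = 67.137 deg C/km


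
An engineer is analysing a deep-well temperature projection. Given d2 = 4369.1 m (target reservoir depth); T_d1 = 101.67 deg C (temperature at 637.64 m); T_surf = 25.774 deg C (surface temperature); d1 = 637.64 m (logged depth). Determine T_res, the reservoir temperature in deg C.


Step 1: grad = (T_d1 - T_surf)/d1 * 1000 = (101.67 - 25.774)/637.64 * 1000 = 119.0264 deg C/km
Step 2: T_res = T_surf + grad*d2/1000 = 25.774 + 119.0264*4369.1/1000 = 545.81 deg C
T_res = 545.81 deg C


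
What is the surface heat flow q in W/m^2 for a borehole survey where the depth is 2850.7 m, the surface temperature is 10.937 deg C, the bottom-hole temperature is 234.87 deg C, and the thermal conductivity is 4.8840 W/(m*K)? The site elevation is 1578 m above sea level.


Step 1: grad = (T_d - T_surf)/d * 1000 = (234.87 - 10.937)/2850.7 * 1000 = 78.55369 deg C/km
Step 2: q = k * grad / 1000 = 4.884 * 78.55369 / 1000 = 0.38366 W/m^2
q = 0.38366 W/m^2


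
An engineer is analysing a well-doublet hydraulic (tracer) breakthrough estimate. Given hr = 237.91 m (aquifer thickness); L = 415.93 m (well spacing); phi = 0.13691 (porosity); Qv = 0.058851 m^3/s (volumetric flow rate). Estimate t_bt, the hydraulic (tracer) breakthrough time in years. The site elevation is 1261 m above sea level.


t_bt = pi * hr * phi * L^2 / (3 * Qv) / (365.25*86400)
t_bt = pi * 237.91 * 0.13691 * 415.93^2 / (3 * 0.058851) / (365.25*86400)
t_bt = 3.1773 years


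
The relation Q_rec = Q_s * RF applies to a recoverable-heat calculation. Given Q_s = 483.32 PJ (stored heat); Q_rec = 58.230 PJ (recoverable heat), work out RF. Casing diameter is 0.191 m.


RF = Q_rec / Q_s
RF = 58.230 / 483.32
RF = 0.12048


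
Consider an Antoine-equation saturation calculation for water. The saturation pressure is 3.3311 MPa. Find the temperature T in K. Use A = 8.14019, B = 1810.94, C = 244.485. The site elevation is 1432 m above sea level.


T = B / (A - log10(P_sat * 760 / 0.101325)) - C
T = 1810.94 / (8.14019 - log10(3.3311 * 760 / 0.101325)) - 244.485
T = 239.3994 deg C
Convert to K: 239.3994 + 273.15 = 512.55 K
T = 512.55 K


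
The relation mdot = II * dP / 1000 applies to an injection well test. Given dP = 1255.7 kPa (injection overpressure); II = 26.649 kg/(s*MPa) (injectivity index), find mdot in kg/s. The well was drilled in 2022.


mdot = II * dP / 1000
mdot = 26.649 * 1255.7 / 1000
mdot = 33.463 kg/s


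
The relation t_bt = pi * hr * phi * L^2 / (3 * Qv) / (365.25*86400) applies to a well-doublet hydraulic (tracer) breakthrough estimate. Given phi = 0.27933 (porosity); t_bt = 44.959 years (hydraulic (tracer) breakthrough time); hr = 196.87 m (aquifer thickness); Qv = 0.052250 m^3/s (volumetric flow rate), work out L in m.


L = sqrt(t_bt*365.25*86400*3*Qv / (pi*hr*phi))
L = sqrt(44.959*365.25*86400*3*0.052250 / (pi*196.87*0.27933))
L = 1134.6 m


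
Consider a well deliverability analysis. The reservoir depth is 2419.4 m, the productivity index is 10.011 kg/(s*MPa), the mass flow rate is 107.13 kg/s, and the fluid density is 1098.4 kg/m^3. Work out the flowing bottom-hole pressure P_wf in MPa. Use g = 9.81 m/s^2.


Step 1: P_i = rho*g*h/1e6 = 1098.4*9.81*2419.4/1e6 = 26.06977 MPa
Step 2: P_wf = P_i - mdot/PI = 26.06977 - 107.13/10.011 = 15.369 MPa
P_wf = 15.369 MPa


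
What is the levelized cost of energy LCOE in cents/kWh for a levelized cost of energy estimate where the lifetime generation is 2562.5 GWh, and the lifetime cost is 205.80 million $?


LCOE = C_tot / E_tot * 100
LCOE = 205.80 / 2562.5 * 100
LCOE = 8.0312 cents/kWh


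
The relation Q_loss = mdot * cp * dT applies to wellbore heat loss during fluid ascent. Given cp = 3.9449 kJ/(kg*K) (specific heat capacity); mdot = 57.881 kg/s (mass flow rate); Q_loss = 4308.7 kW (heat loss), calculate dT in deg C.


dT = Q_loss / (mdot * cp)
dT = 4308.7 / (57.881 * 3.9449)
dT = 18.87010 K
Convert (temperature difference, 1 K = 1 deg C): 18.87010 K = 18.87010 deg C
dT = 18.870 deg C


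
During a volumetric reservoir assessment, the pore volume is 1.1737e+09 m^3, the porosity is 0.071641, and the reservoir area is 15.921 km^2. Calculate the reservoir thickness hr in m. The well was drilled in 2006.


hr = Vp / (A * 1e6 * phi)
hr = 1.1737e+09 / (15.921 * 1e6 * 0.071641)
hr = 1029.0 m


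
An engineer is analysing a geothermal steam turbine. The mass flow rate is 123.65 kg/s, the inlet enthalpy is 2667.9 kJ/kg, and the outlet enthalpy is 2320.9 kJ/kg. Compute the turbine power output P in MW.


P = mdot * (h_in - h_out) / 1000
P = 123.65 * (2667.9 - 2320.9) / 1000
P = 42.907 MW


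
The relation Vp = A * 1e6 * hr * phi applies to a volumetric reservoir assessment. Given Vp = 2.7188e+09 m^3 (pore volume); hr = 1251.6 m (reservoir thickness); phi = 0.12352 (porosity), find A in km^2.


A = Vp / (1e6 * hr * phi)
A = 2.7188e+09 / (1e6 * 1251.6 * 0.12352)
A = 17.586 km^2


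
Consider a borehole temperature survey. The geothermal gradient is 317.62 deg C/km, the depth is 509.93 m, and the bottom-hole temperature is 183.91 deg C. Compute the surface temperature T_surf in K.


T_surf = T_d - grad * d / 1000
T_surf = 183.91 - 317.62 * 509.93 / 1000
T_surf = 21.94603 deg C
Convert to K: 21.94603 + 273.15 = 295.10 K
T_surf = 295.10 K


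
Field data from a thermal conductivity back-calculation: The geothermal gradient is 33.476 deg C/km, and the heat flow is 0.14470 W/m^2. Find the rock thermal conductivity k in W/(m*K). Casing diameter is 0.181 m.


k = q / (grad / 1000)
k = 0.14470 / (33.476 / 1000)
k = 4.3225 W/(m*K)


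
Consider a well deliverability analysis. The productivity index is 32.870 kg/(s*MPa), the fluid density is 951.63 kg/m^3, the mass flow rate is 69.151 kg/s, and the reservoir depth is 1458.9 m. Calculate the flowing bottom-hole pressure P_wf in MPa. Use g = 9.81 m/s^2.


Step 1: P_i = rho*g*h/1e6 = 951.63*9.81*1458.9/1e6 = 13.61955 MPa
Step 2: P_wf = P_i - mdot/PI = 13.61955 - 69.151/32.87 = 11.516 MPa
P_wf = 11.516 MPa


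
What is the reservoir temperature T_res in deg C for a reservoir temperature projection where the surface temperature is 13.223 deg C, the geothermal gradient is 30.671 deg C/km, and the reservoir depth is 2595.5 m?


T_res = T_surf + grad * d / 1000
T_res = 13.223 + 30.671 * 2595.5 / 1000
T_res = 92.830 deg C


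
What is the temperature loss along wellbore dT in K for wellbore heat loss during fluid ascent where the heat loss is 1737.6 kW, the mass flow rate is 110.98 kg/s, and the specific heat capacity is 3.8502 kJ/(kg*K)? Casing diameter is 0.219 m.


dT = Q_loss / (mdot * cp)
dT = 1737.6 / (110.98 * 3.8502)
dT = 4.0665 K


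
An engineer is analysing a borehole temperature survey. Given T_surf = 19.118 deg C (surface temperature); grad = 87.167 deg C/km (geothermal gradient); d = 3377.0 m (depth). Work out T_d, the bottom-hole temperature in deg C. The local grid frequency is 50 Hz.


T_d = T_surf + grad * d / 1000
T_d = 19.118 + 87.167 * 3377.0 / 1000
T_d = 313.48 deg C


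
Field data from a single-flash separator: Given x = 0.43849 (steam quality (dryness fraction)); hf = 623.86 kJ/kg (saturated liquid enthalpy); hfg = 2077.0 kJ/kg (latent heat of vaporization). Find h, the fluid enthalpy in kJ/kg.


h = hf + x * hfg
h = 623.86 + 0.43849 * 2077.0
h = 1534.6 kJ/kg


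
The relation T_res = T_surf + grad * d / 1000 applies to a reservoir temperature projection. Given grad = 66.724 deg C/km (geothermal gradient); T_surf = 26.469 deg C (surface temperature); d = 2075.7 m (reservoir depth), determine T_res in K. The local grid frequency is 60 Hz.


T_res = T_surf + grad * d / 1000
T_res = 26.469 + 66.724 * 2075.7 / 1000
T_res = 164.9680 deg C
Convert to K: 164.9680 + 273.15 = 438.12 K
T_res = 438.12 K


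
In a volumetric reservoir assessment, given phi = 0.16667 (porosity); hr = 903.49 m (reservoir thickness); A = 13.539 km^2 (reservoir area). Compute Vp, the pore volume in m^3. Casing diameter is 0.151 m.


Vp = A * 1e6 * hr * phi
Vp = 13.539 * 1e6 * 903.49 * 0.16667
Vp = 2.0388e+09 m^3


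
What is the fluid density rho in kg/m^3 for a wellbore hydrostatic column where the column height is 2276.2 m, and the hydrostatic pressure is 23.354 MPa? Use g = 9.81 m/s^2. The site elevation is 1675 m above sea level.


rho = P * 1e6 / (g * h)
rho = 23.354 * 1e6 / (9.81 * 2276.2)
rho = 1045.9 kg/m^3


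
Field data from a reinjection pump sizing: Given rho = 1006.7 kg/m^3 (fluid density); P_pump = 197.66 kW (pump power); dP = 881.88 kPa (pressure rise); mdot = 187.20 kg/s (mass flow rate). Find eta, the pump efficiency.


eta = mdot * dP / (rho * P_pump)
eta = 187.20 * 881.88 / (1006.7 * 197.66)
eta = 0.82965


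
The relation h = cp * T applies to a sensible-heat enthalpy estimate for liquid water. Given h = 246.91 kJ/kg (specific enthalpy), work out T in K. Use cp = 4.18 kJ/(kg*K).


T = h / cp
T = 246.91 / 4.18
T = 59.06938 deg C
Convert to K: 59.06938 + 273.15 = 332.22 K
T = 332.22 K


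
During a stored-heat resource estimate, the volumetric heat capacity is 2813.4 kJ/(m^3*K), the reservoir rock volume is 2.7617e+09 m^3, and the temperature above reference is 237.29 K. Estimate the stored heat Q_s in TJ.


Q_s = Vr * rhoc * dT / 1e12
Q_s = 2.7617e+09 * 2813.4 * 237.29 / 1e12
Q_s = 1843.688 PJ
Convert: 1843.688 PJ * 1000.0 = 1.8437e+06 TJ
Q_s = 1.8437e+06 TJ


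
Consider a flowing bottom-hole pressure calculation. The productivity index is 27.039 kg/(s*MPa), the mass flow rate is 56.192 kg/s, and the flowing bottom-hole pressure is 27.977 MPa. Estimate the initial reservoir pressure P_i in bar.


P_i = P_wf + mdot / PI
P_i = 27.977 + 56.192 / 27.039
P_i = 30.05518 MPa
Convert: 30.05518 MPa * 10.0 = 300.55 bar
P_i = 300.55 bar


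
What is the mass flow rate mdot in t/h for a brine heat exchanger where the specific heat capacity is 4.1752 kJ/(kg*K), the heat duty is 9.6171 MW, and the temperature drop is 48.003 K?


mdot = Q * 1000 / (cp * dT)
mdot = 9.6171 * 1000 / (4.1752 * 48.003)
mdot = 47.98422 kg/s
Convert: 47.98422 kg/s * 3.6 = 172.74 t/h
mdot = 172.74 t/h


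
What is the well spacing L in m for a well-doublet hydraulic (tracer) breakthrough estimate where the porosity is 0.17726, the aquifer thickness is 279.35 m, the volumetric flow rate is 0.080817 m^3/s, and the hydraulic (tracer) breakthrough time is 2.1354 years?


L = sqrt(t_bt*365.25*86400*3*Qv / (pi*hr*phi))
L = sqrt(2.1354*365.25*86400*3*0.080817 / (pi*279.35*0.17726))
L = 324.08 m


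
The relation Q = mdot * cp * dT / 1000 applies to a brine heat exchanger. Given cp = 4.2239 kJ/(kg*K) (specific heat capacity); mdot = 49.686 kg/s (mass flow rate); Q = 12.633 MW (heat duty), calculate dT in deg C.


dT = Q * 1000 / (mdot * cp)
dT = 12.633 * 1000 / (49.686 * 4.2239)
dT = 60.19478 K
Convert (temperature difference, 1 K = 1 deg C): 60.19478 K = 60.19478 deg C
dT = 60.195 deg C


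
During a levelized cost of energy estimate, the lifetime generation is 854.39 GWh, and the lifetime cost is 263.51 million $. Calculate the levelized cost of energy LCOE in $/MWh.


LCOE = C_tot / E_tot * 100
LCOE = 263.51 / 854.39 * 100
LCOE = 30.84189 cents/kWh
Convert: 30.84189 cents/kWh * 10.0 = 308.42 $/MWh
LCOE = 308.42 $/MWh


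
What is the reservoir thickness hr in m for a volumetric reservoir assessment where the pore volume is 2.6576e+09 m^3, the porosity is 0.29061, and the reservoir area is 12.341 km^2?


hr = Vp / (A * 1e6 * phi)
hr = 2.6576e+09 / (12.341 * 1e6 * 0.29061)
hr = 741.02 m


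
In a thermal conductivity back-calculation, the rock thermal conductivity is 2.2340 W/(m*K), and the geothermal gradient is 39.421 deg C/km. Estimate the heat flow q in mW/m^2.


q = k * grad / 1000
q = 2.2340 * 39.421 / 1000
q = 0.08806651 W/m^2
Convert: 0.08806651 W/m^2 * 1000.0 = 88.067 mW/m^2
q = 88.067 mW/m^2


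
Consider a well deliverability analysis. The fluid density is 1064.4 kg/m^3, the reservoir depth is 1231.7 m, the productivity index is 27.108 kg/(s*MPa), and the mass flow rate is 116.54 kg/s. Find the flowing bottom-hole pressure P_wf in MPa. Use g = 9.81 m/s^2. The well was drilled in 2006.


Step 1: P_i = rho*g*h/1e6 = 1064.4*9.81*1231.7/1e6 = 12.86112 MPa
Step 2: P_wf = P_i - mdot/PI = 12.86112 - 116.54/27.108 = 8.5620 MPa
P_wf = 8.5620 MPa


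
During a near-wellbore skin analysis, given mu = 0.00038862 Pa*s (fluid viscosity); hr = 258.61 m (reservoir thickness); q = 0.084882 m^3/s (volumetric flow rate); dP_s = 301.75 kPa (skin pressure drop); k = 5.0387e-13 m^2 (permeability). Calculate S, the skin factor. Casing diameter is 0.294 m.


S = dP_s * 1000 * 2*pi*k*hr / (q*mu)
S = 301.75 * 1000 * 2*pi*5.0387e-13*258.61 / (0.084882*0.00038862)
S = 7.4895


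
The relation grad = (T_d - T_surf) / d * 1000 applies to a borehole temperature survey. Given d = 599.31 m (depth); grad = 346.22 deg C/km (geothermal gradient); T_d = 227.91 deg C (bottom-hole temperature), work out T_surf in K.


T_surf = T_d - grad * d / 1000
T_surf = 227.91 - 346.22 * 599.31 / 1000
T_surf = 20.41689 deg C
Convert to K: 20.41689 + 273.15 = 293.57 K
T_surf = 293.57 K


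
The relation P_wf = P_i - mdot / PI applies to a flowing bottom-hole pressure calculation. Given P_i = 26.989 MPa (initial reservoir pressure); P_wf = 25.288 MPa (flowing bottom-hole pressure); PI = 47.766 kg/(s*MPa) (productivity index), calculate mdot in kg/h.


mdot = (P_i - P_wf) * PI
mdot = (26.989 - 25.288) * 47.766
mdot = 81.24997 kg/s
Convert: 81.24997 kg/s * 3600.0 = 2.9250e+05 kg/h
mdot = 2.9250e+05 kg/h


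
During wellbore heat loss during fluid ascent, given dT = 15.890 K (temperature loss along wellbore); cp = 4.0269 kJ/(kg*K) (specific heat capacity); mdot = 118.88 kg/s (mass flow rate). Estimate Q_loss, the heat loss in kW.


Q_loss = mdot * cp * dT
Q_loss = 118.88 * 4.0269 * 15.890
Q_loss = 7606.8 kW


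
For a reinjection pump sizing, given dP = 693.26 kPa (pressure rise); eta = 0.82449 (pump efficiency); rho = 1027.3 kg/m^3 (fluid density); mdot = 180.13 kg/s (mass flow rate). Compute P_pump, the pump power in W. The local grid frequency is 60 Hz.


P_pump = mdot * dP / (rho * eta)
P_pump = 180.13 * 693.26 / (1027.3 * 0.82449)
P_pump = 147.4346 kW
Convert: 147.4346 kW * 1000.0 = 1.4743e+05 W
P_pump = 1.4743e+05 W


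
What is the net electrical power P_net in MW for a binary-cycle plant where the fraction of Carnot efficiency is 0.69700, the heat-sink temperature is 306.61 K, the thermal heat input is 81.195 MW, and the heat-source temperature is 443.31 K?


Step 1: eta = (1 - Tc/Th)*f = (1 - 306.61/443.31)*0.697 = 0.2149284
Step 2: P_net = eta * Q_in = 0.2149284 * 81.195 = 17.451 MW
P_net = 17.451 MW


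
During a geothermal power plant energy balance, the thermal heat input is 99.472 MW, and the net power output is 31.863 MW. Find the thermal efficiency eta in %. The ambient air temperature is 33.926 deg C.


eta = W_net / Q_in * 100
eta = 31.863 / 99.472 * 100
eta = 32.032 %


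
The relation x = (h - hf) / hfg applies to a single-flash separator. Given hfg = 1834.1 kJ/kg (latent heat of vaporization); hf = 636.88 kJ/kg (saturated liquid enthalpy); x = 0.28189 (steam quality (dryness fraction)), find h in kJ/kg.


h = hf + x * hfg
h = 636.88 + 0.28189 * 1834.1
h = 1153.9 kJ/kg


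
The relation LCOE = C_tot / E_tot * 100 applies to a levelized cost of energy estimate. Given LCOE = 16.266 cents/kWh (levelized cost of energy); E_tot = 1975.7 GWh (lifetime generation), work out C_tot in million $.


C_tot = LCOE / 100 * E_tot
C_tot = 16.266 / 100 * 1975.7
C_tot = 321.37 million $


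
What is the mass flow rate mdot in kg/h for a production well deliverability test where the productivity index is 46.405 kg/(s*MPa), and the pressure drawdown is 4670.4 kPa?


mdot = PI * dP / 1000
mdot = 46.405 * 4670.4 / 1000
mdot = 216.7299 kg/s
Convert: 216.7299 kg/s * 3600.0 = 7.8023e+05 kg/h
mdot = 7.8023e+05 kg/h


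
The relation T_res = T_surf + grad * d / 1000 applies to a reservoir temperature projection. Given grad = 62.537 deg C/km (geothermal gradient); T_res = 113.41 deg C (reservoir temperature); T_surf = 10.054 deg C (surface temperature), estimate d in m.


d = (T_res - T_surf) / grad * 1000
d = (113.41 - 10.054) / 62.537 * 1000
d = 1652.7 m


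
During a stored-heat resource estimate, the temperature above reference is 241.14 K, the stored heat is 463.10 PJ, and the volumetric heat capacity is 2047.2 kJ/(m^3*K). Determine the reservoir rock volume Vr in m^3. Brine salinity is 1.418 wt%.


Vr = Q_s * 1e12 / (rhoc * dT)
Vr = 463.10 * 1e12 / (2047.2 * 241.14)
Vr = 9.3809e+08 m^3


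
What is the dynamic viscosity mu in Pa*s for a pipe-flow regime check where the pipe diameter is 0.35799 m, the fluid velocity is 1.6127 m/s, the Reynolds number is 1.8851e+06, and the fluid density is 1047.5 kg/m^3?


mu = rho * vel * D / Re
mu = 1047.5 * 1.6127 * 0.35799 / 1.8851e+06
mu = 0.00032081 Pa*s


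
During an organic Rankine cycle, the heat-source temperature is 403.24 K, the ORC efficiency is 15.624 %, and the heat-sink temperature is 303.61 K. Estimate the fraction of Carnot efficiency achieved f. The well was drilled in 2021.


f = (eta_orc/100) / (1 - Tc/Th)
f = (15.624/100) / (1 - 303.61/403.24)
f = 0.63236


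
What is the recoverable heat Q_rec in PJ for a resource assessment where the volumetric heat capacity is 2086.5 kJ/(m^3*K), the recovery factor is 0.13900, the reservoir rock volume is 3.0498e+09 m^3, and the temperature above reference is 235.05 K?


Step 1: Q_s = Vr*rhoc*dT/1e12 = 3.0498e+09*2086.5*235.05/1e12 = 1495.719 PJ
Step 2: Q_rec = Q_s * RF = 1495.719 * 0.139 = 207.90 PJ
Q_rec = 207.90 PJ


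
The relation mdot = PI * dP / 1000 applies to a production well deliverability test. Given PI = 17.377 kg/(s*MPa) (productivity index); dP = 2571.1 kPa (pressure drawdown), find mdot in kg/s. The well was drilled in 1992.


mdot = PI * dP / 1000
mdot = 17.377 * 2571.1 / 1000
mdot = 44.678 kg/s


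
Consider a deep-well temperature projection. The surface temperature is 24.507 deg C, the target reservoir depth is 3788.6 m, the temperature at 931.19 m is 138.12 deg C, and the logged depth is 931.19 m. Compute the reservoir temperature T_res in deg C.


Step 1: grad = (T_d1 - T_surf)/d1 * 1000 = (138.12 - 24.507)/931.19 * 1000 = 122.0084 deg C/km
Step 2: T_res = T_surf + grad*d2/1000 = 24.507 + 122.0084*3788.6/1000 = 486.75 deg C
T_res = 486.75 deg C


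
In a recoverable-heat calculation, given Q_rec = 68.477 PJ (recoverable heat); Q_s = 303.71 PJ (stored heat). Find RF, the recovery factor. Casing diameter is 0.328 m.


RF = Q_rec / Q_s
RF = 68.477 / 303.71
RF = 0.22547


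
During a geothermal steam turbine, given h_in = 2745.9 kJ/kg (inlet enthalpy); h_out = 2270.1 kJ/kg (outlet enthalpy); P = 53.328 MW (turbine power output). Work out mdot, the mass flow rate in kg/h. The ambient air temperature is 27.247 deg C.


mdot = P * 1000 / (h_in - h_out)
mdot = 53.328 * 1000 / (2745.9 - 2270.1)
mdot = 112.0807 kg/s
Convert: 112.0807 kg/s * 3600.0 = 4.0349e+05 kg/h
mdot = 4.0349e+05 kg/h


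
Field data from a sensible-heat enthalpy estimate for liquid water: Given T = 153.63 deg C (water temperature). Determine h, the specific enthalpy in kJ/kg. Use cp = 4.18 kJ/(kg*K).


h = cp * T
h = 4.18 * 153.63
h = 642.17 kJ/kg


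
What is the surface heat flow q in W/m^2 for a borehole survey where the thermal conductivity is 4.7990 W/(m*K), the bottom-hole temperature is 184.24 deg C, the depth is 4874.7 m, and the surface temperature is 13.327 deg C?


Step 1: grad = (T_d - T_surf)/d * 1000 = (184.24 - 13.327)/4874.7 * 1000 = 35.06123 deg C/km
Step 2: q = k * grad / 1000 = 4.799 * 35.06123 / 1000 = 0.16826 W/m^2
q = 0.16826 W/m^2


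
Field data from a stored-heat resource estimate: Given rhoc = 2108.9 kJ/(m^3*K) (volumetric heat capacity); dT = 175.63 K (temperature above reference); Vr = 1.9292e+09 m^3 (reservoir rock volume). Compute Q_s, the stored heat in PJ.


Q_s = Vr * rhoc * dT / 1e12
Q_s = 1.9292e+09 * 2108.9 * 175.63 / 1e12
Q_s = 714.55 PJ


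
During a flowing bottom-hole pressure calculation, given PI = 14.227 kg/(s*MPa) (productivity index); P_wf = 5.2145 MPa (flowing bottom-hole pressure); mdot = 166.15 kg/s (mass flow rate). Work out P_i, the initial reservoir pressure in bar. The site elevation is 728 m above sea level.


P_i = P_wf + mdot / PI
P_i = 5.2145 + 166.15 / 14.227
P_i = 16.89300 MPa
Convert: 16.89300 MPa * 10.0 = 168.93 bar
P_i = 168.93 bar


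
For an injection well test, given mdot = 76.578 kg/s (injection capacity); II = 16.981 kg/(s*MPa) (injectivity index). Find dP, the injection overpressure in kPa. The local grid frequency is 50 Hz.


dP = mdot * 1000 / II
dP = 76.578 * 1000 / 16.981
dP = 4509.6 kPa


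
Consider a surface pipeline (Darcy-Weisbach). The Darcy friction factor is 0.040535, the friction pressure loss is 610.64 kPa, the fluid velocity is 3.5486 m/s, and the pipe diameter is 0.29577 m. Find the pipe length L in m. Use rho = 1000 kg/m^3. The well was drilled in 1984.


L = dP*1000*D / (f*rho*vel^2/2)
L = 610.64*1000*0.29577 / (0.040535*1000*3.5486^2/2)
L = 707.66 m


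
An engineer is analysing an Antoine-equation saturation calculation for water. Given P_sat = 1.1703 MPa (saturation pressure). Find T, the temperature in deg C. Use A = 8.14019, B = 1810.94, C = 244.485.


T = B / (A - log10(P_sat * 760 / 0.101325)) - C
T = 1810.94 / (8.14019 - log10(1.1703 * 760 / 0.101325)) - 244.485
T = 187.02 deg C


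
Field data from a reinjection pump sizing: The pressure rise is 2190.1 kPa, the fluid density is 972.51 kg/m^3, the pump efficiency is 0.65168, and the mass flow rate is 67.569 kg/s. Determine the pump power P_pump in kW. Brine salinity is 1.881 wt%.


P_pump = mdot * dP / (rho * eta)
P_pump = 67.569 * 2190.1 / (972.51 * 0.65168)
P_pump = 233.50 kW


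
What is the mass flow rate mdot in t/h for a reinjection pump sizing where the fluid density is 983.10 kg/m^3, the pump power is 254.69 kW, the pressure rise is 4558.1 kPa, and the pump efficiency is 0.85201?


mdot = P_pump * rho * eta / dP
mdot = 254.69 * 983.10 * 0.85201 / 4558.1
mdot = 46.80265 kg/s
Convert: 46.80265 kg/s * 3.6 = 168.49 t/h
mdot = 168.49 t/h


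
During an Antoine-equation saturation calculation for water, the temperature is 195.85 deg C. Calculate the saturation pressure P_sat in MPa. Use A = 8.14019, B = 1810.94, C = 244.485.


P_sat = 10^(A - B/(C + T)) / 760 * 0.101325
P_sat = 10^(8.14019 - 1810.94/(244.485 + 195.85)) / 760 * 0.101325
P_sat = 1.4205 MPa


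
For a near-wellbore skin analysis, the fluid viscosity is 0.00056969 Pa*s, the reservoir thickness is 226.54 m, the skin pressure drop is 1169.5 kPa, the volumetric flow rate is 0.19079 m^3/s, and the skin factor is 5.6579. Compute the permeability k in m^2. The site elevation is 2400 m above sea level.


k = S*q*mu / (2*pi*dP_s*1000*hr)
k = 5.6579*0.19079*0.00056969 / (2*pi*1169.5*1000*226.54)
k = 3.6942e-13 m^2


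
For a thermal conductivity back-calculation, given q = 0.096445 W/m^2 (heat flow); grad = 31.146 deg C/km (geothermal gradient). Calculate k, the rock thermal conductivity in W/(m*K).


k = q / (grad / 1000)
k = 0.096445 / (31.146 / 1000)
k = 3.0965 W/(m*K)


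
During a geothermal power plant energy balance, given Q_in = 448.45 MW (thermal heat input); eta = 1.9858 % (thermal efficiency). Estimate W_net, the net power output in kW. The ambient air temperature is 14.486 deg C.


W_net = eta / 100 * Q_in
W_net = 1.9858 / 100 * 448.45
W_net = 8.905320 MW
Convert: 8.905320 MW * 1000.0 = 8905.3 kW
W_net = 8905.3 kW


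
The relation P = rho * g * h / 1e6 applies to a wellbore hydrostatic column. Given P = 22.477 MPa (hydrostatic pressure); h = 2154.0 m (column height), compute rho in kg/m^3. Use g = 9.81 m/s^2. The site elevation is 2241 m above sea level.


rho = P * 1e6 / (g * h)
rho = 22.477 * 1e6 / (9.81 * 2154.0)
rho = 1063.7 kg/m^3


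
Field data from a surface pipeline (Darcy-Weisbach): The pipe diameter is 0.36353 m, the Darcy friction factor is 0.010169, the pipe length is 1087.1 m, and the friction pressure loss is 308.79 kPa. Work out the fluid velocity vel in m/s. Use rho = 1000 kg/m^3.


vel = sqrt(dP*1000*2*D / (f*L*rho))
vel = sqrt(308.79*1000*2*0.36353 / (0.010169*1087.1*1000))
vel = 4.5065 m/s


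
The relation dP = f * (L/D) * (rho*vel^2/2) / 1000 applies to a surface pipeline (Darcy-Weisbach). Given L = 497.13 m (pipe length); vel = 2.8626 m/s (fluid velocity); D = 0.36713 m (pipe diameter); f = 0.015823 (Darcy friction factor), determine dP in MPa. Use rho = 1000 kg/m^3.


dP = f * (L/D) * (rho*vel^2/2) / 1000
dP = 0.015823 * (497.13/0.36713) * (1000*2.8626^2/2) / 1000
dP = 87.78701 kPa
Convert: 87.78701 kPa * 0.001 = 0.087787 MPa
dP = 0.087787 MPa
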